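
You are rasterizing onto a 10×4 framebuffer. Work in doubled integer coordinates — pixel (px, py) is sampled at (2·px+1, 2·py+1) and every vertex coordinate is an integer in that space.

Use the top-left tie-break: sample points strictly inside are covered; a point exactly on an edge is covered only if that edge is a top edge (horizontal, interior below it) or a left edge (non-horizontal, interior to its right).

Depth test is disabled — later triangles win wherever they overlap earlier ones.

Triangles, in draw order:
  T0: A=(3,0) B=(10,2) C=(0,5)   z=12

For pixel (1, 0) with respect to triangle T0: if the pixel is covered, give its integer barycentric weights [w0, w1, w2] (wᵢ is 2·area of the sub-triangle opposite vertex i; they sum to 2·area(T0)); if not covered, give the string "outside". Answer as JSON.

T0:
  2·area = 41
  edge (3, 0)→(10, 2): d=(7,2) right/bottom  bias=-1
  edge (10, 2)→(0, 5): d=(-10,3) right/bottom  bias=-1
  edge (0, 5)→(3, 0): d=(3,-5) top-left  bias=+0
    (1,0)@(3, 1): e=[7,31,3] → #
    (2,0)@(5, 1): e=[3,25,13] → #
    (3,0)@(7, 1): e=[-1,19,23] → ·
    (1,1)@(3, 3): e=[21,11,9] → #
    (3,1)@(7, 3): e=[13,-1,29] → ·
    (1,2)@(3, 5): e=[35,-9,15] → ·
    (2,2)@(5, 5): e=[31,-15,25] → ·
  covered (4 px):
    · # # · · · · · · ·
    · # # · · · · · · ·
    · · · · · · · · · ·
    · · · · · · · · · ·

Final: [31,3,7]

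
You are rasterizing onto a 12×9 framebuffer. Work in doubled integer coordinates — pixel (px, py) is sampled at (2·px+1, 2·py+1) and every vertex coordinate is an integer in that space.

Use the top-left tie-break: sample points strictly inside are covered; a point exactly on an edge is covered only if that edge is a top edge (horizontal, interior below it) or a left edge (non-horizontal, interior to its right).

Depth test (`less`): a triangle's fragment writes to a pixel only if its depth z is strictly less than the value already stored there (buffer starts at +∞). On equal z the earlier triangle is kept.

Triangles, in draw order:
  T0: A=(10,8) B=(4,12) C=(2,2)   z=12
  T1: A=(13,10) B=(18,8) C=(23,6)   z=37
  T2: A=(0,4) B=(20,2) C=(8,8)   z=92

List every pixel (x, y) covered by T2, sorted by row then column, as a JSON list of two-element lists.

T0:
  2·area = 68
  edge (10, 8)→(4, 12): d=(-6,4) right/bottom  bias=-1
  edge (4, 12)→(2, 2): d=(-2,-10) top-left  bias=+0
  edge (2, 2)→(10, 8): d=(8,6) right/bottom  bias=-1
    (1,1)@(3, 3): e=[58,8,2] → #
    (2,1)@(5, 3): e=[50,28,-10] → ·
    (1,2)@(3, 5): e=[46,4,18] → #
    (2,2)@(5, 5): e=[38,24,6] → #
    (3,2)@(7, 5): e=[30,44,-6] → ·
    (1,3)@(3, 7): e=[34,0,34] → #  [on edge]
    (3,3)@(7, 7): e=[18,40,10] → #
    (4,3)@(9, 7): e=[10,60,-2] → ·
    (1,4)@(3, 9): e=[22,-4,50] → ·
    (2,4)@(5, 9): e=[14,16,38] → #
    (4,4)@(9, 9): e=[-2,56,14] → ·
    (2,5)@(5, 11): e=[2,12,54] → #
    (2,8)@(5, 17): e=[-34,0,102] → ·  [on edge]
  covered (9 px):
    · · · · · · · · · · · ·
    · # · · · · · · · · · ·
    · # # · · · · · · · · ·
    · # # # · · · · · · · ·
    · · # # · · · · · · · ·
    · · # · · · · · · · · ·
    · · · · · · · · · · · ·
    · · · · · · · · · · · ·
    · · · · · · · · · · · ·
T1:
  degenerate (2·area = 0) — covers nothing
T2:
  2·area = 96
  edge (0, 4)→(20, 2): d=(20,-2) top-left  bias=+0
  edge (20, 2)→(8, 8): d=(-12,6) right/bottom  bias=-1
  edge (8, 8)→(0, 4): d=(-8,-4) top-left  bias=+0
    (5,1)@(11, 3): e=[2,42,52] → #
    (6,1)@(13, 3): e=[6,30,60] → #
    (7,1)@(15, 3): e=[10,18,68] → #
    (8,1)@(17, 3): e=[14,6,76] → #
    (9,1)@(19, 3): e=[18,-6,84] → ·
    (1,2)@(3, 5): e=[26,66,4] → #
    (2,2)@(5, 5): e=[30,54,12] → #
    (3,2)@(7, 5): e=[34,42,20] → #
    (4,2)@(9, 5): e=[38,30,28] → #
    (7,2)@(15, 5): e=[50,-6,52] → ·
    (8,2)@(17, 5): e=[54,-18,60] → ·
    (1,3)@(3, 7): e=[66,42,-12] → ·
  covered (12 px):
    · · · · · · · · · · · ·
    · · · · · # # # # · · ·
    · # # # # # # · · · · ·
    · · · # # · · · · · · ·
    · · · · · · · · · · · ·
    · · · · · · · · · · · ·
    · · · · · · · · · · · ·
    · · · · · · · · · · · ·
    · · · · · · · · · · · ·

Answer: [[5,1],[6,1],[7,1],[8,1],[1,2],[2,2],[3,2],[4,2],[5,2],[6,2],[3,3],[4,3]]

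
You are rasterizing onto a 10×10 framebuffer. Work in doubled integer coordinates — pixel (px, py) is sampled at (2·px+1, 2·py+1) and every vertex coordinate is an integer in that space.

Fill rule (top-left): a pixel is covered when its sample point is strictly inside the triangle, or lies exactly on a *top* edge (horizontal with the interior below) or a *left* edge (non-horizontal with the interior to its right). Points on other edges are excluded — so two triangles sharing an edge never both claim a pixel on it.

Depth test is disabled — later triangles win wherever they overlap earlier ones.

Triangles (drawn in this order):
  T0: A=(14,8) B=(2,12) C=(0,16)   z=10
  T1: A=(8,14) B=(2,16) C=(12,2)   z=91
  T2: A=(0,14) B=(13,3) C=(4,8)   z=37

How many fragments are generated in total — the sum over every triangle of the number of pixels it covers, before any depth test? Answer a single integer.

T0:
  2·area = 40  (B↔C swapped to make it positive)
  edge (14, 8)→(0, 16): d=(-14,8) right/bottom  bias=-1
  edge (0, 16)→(2, 12): d=(2,-4) top-left  bias=+0
  edge (2, 12)→(14, 8): d=(12,-4) top-left  bias=+0
    (8,3)@(17, 7): e=[-10,50,0] → .  [on edge]
    (5,4)@(11, 9): e=[10,30,0] → X  [on edge]
    (6,4)@(13, 9): e=[-6,38,8] → .
    (2,5)@(5, 11): e=[30,10,0] → X  [on edge]
    (3,5)@(7, 11): e=[14,18,8] → X
    (4,5)@(9, 11): e=[-2,26,16] → .
    (5,5)@(11, 11): e=[-18,34,24] → .
    (1,6)@(3, 13): e=[18,6,16] → X
    (3,6)@(7, 13): e=[-14,22,32] → .
    (0,7)@(1, 15): e=[6,2,32] → X
    (1,7)@(3, 15): e=[-10,10,40] → .
    (2,7)@(5, 15): e=[-26,18,48] → .
  covered (6 px):
    . . . . . . . . . .
    . . . . . . . . . .
    . . . . . . . . . .
    . . . . . . . . . .
    . . . . . X . . . .
    . . X X . . . . . .
    . X X . . . . . . .
    X . . . . . . . . .
    . . . . . . . . . .
    . . . . . . . . . .
T1:
  2·area = 64
  edge (8, 14)→(2, 16): d=(-6,2) right/bottom  bias=-1
  edge (2, 16)→(12, 2): d=(10,-14) top-left  bias=+0
  edge (12, 2)→(8, 14): d=(-4,12) right/bottom  bias=-1
    (5,2)@(11, 5): e=[48,16,0] → .  [on edge]
    (4,3)@(9, 7): e=[40,8,16] → X
    (5,3)@(11, 7): e=[36,36,-8] → .
    (3,4)@(7, 9): e=[32,0,32] → X  [on edge]
    (5,4)@(11, 9): e=[24,56,-16] → .
    (3,5)@(7, 11): e=[20,20,24] → X
    (4,5)@(9, 11): e=[16,48,0] → .  [on edge]
    (8,5)@(17, 11): e=[0,160,-96] → .  [on edge]
    (2,6)@(5, 13): e=[12,12,40] → X
    (4,6)@(9, 13): e=[4,68,-8] → .
    (5,6)@(11, 13): e=[0,96,-32] → .  [on edge]
    (1,7)@(3, 15): e=[4,4,56] → X
    (2,7)@(5, 15): e=[0,32,32] → .  [on edge]
    (3,8)@(7, 17): e=[-16,80,0] → .  [on edge]
  covered (7 px):
    . . . . . . . . . .
    . . . . . . . . . .
    . . . . . . . . . .
    . . . . X . . . . .
    . . . X X . . . . .
    . . . X . . . . . .
    . . X X . . . . . .
    . X . . . . . . . .
    . . . . . . . . . .
    . . . . . . . . . .
T2:
  2·area = 34  (B↔C swapped to make it positive)
  edge (0, 14)→(4, 8): d=(4,-6) top-left  bias=+0
  edge (4, 8)→(13, 3): d=(9,-5) top-left  bias=+0
  edge (13, 3)→(0, 14): d=(-13,11) right/bottom  bias=-1
    (6,1)@(13, 3): e=[34,0,0] → .  [on edge]
    (3,3)@(7, 7): e=[14,6,14] → X
    (4,3)@(9, 7): e=[26,16,-8] → .
    (2,4)@(5, 9): e=[10,14,10] → X
    (3,4)@(7, 9): e=[22,24,-12] → .
    (1,5)@(3, 11): e=[6,22,6] → X
    (2,5)@(5, 11): e=[18,32,-16] → .
    (0,6)@(1, 13): e=[2,30,2] → X
    (1,6)@(3, 13): e=[14,40,-20] → .
    (0,7)@(1, 15): e=[10,48,-24] → .
  covered (4 px):
    . . . . . . . . . .
    . . . . . . . . . .
    . . . . . . . . . .
    . . . X . . . . . .
    . . X . . . . . . .
    . X . . . . . . . .
    X . . . . . . . . .
    . . . . . . . . . .
    . . . . . . . . . .
    . . . . . . . . . .

Final: 17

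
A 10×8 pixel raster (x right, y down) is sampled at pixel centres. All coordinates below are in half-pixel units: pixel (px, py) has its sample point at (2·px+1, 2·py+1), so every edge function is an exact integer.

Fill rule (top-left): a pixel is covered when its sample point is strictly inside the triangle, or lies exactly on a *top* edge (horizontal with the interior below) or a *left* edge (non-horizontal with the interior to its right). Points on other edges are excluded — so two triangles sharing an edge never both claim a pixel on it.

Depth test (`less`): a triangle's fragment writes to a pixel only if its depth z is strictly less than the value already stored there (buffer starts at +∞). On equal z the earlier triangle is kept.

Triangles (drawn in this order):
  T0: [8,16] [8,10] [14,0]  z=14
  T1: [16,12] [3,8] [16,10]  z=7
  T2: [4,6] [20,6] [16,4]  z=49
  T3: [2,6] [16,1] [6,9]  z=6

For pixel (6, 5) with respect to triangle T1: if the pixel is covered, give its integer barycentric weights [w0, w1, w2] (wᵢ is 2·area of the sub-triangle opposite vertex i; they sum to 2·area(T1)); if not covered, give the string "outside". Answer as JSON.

T0:
  2·area = 36
  edge (8, 16)→(8, 10): d=(0,-6) top-left  bias=+0
  edge (8, 10)→(14, 0): d=(6,-10) top-left  bias=+0
  edge (14, 0)→(8, 16): d=(-6,16) right/bottom  bias=-1
    (5,2)@(11, 5): e=[18,0,18] → █  [on edge]
    (6,2)@(13, 5): e=[30,20,-14] → ·
    (5,3)@(11, 7): e=[18,12,6] → █
    (6,3)@(13, 7): e=[30,32,-26] → ·
    (4,4)@(9, 9): e=[6,4,26] → █
    (5,4)@(11, 9): e=[18,24,-6] → ·
    (4,5)@(9, 11): e=[6,16,14] → █
    (5,5)@(11, 11): e=[18,36,-18] → ·
    (4,6)@(9, 13): e=[6,28,2] → █
    (5,6)@(11, 13): e=[18,48,-30] → ·
    (2,7)@(5, 15): e=[-18,0,54] → ·  [on edge]
    (4,7)@(9, 15): e=[6,40,-10] → ·
  covered (5 px):
    · · · · · · · · · ·
    · · · · · · · · · ·
    · · · · · █ · · · ·
    · · · · · █ · · · ·
    · · · · █ · · · · ·
    · · · · █ · · · · ·
    · · · · █ · · · · ·
    · · · · · · · · · ·
T1:
  2·area = 26
  edge (16, 12)→(3, 8): d=(-13,-4) top-left  bias=+0
  edge (3, 8)→(16, 10): d=(13,2) right/bottom  bias=-1
  edge (16, 10)→(16, 12): d=(0,2) right/bottom  bias=-1
    (3,4)@(7, 9): e=[3,5,18] → █
    (4,4)@(9, 9): e=[11,1,14] → █
    (5,4)@(11, 9): e=[19,-3,10] → ·
    (3,5)@(7, 11): e=[-23,31,18] → ·
    (4,5)@(9, 11): e=[-15,27,14] → ·
    (6,5)@(13, 11): e=[1,19,6] → █
    (7,5)@(15, 11): e=[9,15,2] → █
    (8,5)@(17, 11): e=[17,11,-2] → ·
    (6,6)@(13, 13): e=[-25,45,6] → ·
    (7,6)@(15, 13): e=[-17,41,2] → ·
  covered (4 px):
    · · · · · · · · · ·
    · · · · · · · · · ·
    · · · · · · · · · ·
    · · · · · · · · · ·
    · · · █ █ · · · · ·
    · · · · · · █ █ · ·
    · · · · · · · · · ·
    · · · · · · · · · ·
T2:
  2·area = 32  (B↔C swapped to make it positive)
  edge (4, 6)→(16, 4): d=(12,-2) top-left  bias=+0
  edge (16, 4)→(20, 6): d=(4,2) right/bottom  bias=-1
  edge (20, 6)→(4, 6): d=(-16,0) right/bottom  bias=-1
    (5,2)@(11, 5): e=[2,14,16] → █
    (6,2)@(13, 5): e=[6,10,16] → █
    (7,2)@(15, 5): e=[10,6,16] → █
    (8,2)@(17, 5): e=[14,2,16] → █
    (9,2)@(19, 5): e=[18,-2,16] → ·
    (5,3)@(11, 7): e=[26,22,-16] → ·
    (6,3)@(13, 7): e=[30,18,-16] → ·
    (7,3)@(15, 7): e=[34,14,-16] → ·
    (8,3)@(17, 7): e=[38,10,-16] → ·
  covered (4 px):
    · · · · · · · · · ·
    · · · · · · · · · ·
    · · · · · █ █ █ █ ·
    · · · · · · · · · ·
    · · · · · · · · · ·
    · · · · · · · · · ·
    · · · · · · · · · ·
    · · · · · · · · · ·
T3:
  2·area = 62
  edge (2, 6)→(16, 1): d=(14,-5) top-left  bias=+0
  edge (16, 1)→(6, 9): d=(-10,8) right/bottom  bias=-1
  edge (6, 9)→(2, 6): d=(-4,-3) top-left  bias=+0
    (5,1)@(11, 3): e=[3,20,39] → █
    (6,1)@(13, 3): e=[13,4,45] → █
    (7,1)@(15, 3): e=[23,-12,51] → ·
    (2,2)@(5, 5): e=[1,48,13] → █
    (3,2)@(7, 5): e=[11,32,19] → █
    (4,2)@(9, 5): e=[21,16,25] → █
    (5,2)@(11, 5): e=[31,0,31] → ·  [on edge]
    (6,2)@(13, 5): e=[41,-16,37] → ·
    (2,3)@(5, 7): e=[29,28,5] → █
    (4,3)@(9, 7): e=[49,-4,17] → ·
    (2,4)@(5, 9): e=[57,8,-3] → ·
    (3,4)@(7, 9): e=[67,-8,3] → ·
    (0,6)@(1, 13): e=[93,0,-31] → ·  [on edge]
  covered (7 px):
    · · · · · · · · · ·
    · · · · · █ █ · · ·
    · · █ █ █ · · · · ·
    · · █ █ · · · · · ·
    · · · · · · · · · ·
    · · · · · · · · · ·
    · · · · · · · · · ·
    · · · · · · · · · ·

Final: [19,6,1]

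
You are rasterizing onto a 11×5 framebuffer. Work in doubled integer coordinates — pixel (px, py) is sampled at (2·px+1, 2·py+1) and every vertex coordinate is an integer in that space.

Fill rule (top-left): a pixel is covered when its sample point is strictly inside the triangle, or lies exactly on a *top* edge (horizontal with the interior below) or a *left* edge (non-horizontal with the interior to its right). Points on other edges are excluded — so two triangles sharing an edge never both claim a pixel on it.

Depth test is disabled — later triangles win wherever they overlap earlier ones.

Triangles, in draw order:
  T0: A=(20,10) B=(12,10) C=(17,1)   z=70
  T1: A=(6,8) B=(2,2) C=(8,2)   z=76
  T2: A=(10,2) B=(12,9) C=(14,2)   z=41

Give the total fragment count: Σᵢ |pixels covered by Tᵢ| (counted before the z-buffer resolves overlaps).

T0:
  2·area = 72
  edge (20, 10)→(12, 10): d=(-8,0) right/bottom  bias=-1
  edge (12, 10)→(17, 1): d=(5,-9) top-left  bias=+0
  edge (17, 1)→(20, 10): d=(3,9) right/bottom  bias=-1
    (8,0)@(17, 1): e=[72,0,0] → ·  [on edge]
    (8,1)@(17, 3): e=[56,10,6] → #
    (9,1)@(19, 3): e=[56,28,-12] → ·
    (7,2)@(15, 5): e=[40,2,30] → #
    (9,2)@(19, 5): e=[40,38,-6] → ·
    (7,3)@(15, 7): e=[24,12,36] → #
    (9,3)@(19, 7): e=[24,48,0] → ·  [on edge]
    (6,4)@(13, 9): e=[8,4,60] → #
    (9,4)@(19, 9): e=[8,58,6] → #
    (10,4)@(21, 9): e=[8,76,-12] → ·
  covered (9 px):
    · · · · · · · · · · ·
    · · · · · · · · # · ·
    · · · · · · · # # · ·
    · · · · · · · # # · ·
    · · · · · · # # # # ·
T1:
  2·area = 36
  edge (6, 8)→(2, 2): d=(-4,-6) top-left  bias=+0
  edge (2, 2)→(8, 2): d=(6,0) top-left  bias=+0
  edge (8, 2)→(6, 8): d=(-2,6) right/bottom  bias=-1
    (1,1)@(3, 3): e=[2,6,28] → #
    (2,1)@(5, 3): e=[14,6,16] → #
    (3,1)@(7, 3): e=[26,6,4] → #
    (4,1)@(9, 3): e=[38,6,-8] → ·
    (1,2)@(3, 5): e=[-6,18,24] → ·
    (2,2)@(5, 5): e=[6,18,12] → #
    (3,2)@(7, 5): e=[18,18,0] → ·  [on edge]
    (2,3)@(5, 7): e=[-2,30,8] → ·
  covered (4 px):
    · · · · · · · · · · ·
    · # # # · · · · · · ·
    · · # · · · · · · · ·
    · · · · · · · · · · ·
    · · · · · · · · · · ·
T2:
  2·area = 28  (B↔C swapped to make it positive)
  edge (10, 2)→(14, 2): d=(4,0) top-left  bias=+0
  edge (14, 2)→(12, 9): d=(-2,7) right/bottom  bias=-1
  edge (12, 9)→(10, 2): d=(-2,-7) top-left  bias=+0
    (5,1)@(11, 3): e=[4,19,5] → #
    (6,1)@(13, 3): e=[4,5,19] → #
    (7,1)@(15, 3): e=[4,-9,33] → ·
    (5,2)@(11, 5): e=[12,15,1] → #
    (7,2)@(15, 5): e=[12,-13,29] → ·
    (5,3)@(11, 7): e=[20,11,-3] → ·
    (6,3)@(13, 7): e=[20,-3,11] → ·
  covered (4 px):
    · · · · · · · · · · ·
    · · · · · # # · · · ·
    · · · · · # # · · · ·
    · · · · · · · · · · ·
    · · · · · · · · · · ·

Result: 17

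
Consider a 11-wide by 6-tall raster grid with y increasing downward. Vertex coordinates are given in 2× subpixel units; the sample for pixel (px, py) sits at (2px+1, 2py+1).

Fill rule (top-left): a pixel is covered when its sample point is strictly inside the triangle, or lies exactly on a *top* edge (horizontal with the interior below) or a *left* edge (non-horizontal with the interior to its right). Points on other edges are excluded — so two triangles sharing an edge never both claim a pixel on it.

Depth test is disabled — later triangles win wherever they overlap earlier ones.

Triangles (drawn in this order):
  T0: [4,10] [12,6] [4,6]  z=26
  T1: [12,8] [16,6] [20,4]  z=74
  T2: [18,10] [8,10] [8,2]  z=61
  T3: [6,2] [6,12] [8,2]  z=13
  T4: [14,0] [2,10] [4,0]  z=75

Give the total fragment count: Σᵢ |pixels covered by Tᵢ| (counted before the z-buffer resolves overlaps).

T0:
  2·area = 32  (B↔C swapped to make it positive)
  edge (4, 10)→(4, 6): d=(0,-4) top-left  bias=+0
  edge (4, 6)→(12, 6): d=(8,0) top-left  bias=+0
  edge (12, 6)→(4, 10): d=(-8,4) right/bottom  bias=-1
    (2,3)@(5, 7): e=[4,8,20] → X
    (3,3)@(7, 7): e=[12,8,12] → X
    (4,3)@(9, 7): e=[20,8,4] → X
    (5,3)@(11, 7): e=[28,8,-4] → .
    (2,4)@(5, 9): e=[4,24,4] → X
    (3,4)@(7, 9): e=[12,24,-4] → .
    (4,4)@(9, 9): e=[20,24,-12] → .
    (2,5)@(5, 11): e=[4,40,-12] → .
  covered (4 px):
    . . . . . . . . . . .
    . . . . . . . . . . .
    . . . . . . . . . . .
    . . X X X . . . . . .
    . . X . . . . . . . .
    . . . . . . . . . . .
T1:
  degenerate (2·area = 0) — covers nothing
T2:
  2·area = 80
  edge (18, 10)→(8, 10): d=(-10,0) right/bottom  bias=-1
  edge (8, 10)→(8, 2): d=(0,-8) top-left  bias=+0
  edge (8, 2)→(18, 10): d=(10,8) right/bottom  bias=-1
    (4,1)@(9, 3): e=[70,8,2] → X
    (5,1)@(11, 3): e=[70,24,-14] → .
    (4,2)@(9, 5): e=[50,8,22] → X
    (5,2)@(11, 5): e=[50,24,6] → X
    (6,2)@(13, 5): e=[50,40,-10] → .
    (4,3)@(9, 7): e=[30,8,42] → X
    (6,3)@(13, 7): e=[30,40,10] → X
    (7,3)@(15, 7): e=[30,56,-6] → .
    (4,4)@(9, 9): e=[10,8,62] → X
    (7,4)@(15, 9): e=[10,56,14] → X
    (8,4)@(17, 9): e=[10,72,-2] → .
    (4,5)@(9, 11): e=[-10,8,82] → .
  covered (10 px):
    . . . . . . . . . . .
    . . . . X . . . . . .
    . . . . X X . . . . .
    . . . . X X X . . . .
    . . . . X X X X . . .
    . . . . . . . . . . .
T3:
  2·area = 20  (B↔C swapped to make it positive)
  edge (6, 2)→(8, 2): d=(2,0) top-left  bias=+0
  edge (8, 2)→(6, 12): d=(-2,10) right/bottom  bias=-1
  edge (6, 12)→(6, 2): d=(0,-10) top-left  bias=+0
    (3,1)@(7, 3): e=[2,8,10] → X
    (4,1)@(9, 3): e=[2,-12,30] → .
    (3,2)@(7, 5): e=[6,4,10] → X
    (4,2)@(9, 5): e=[6,-16,30] → .
    (3,3)@(7, 7): e=[10,0,10] → .  [on edge]
  covered (2 px):
    . . . . . . . . . . .
    . . . X . . . . . . .
    . . . X . . . . . . .
    . . . . . . . . . . .
    . . . . . . . . . . .
    . . . . . . . . . . .
T4:
  2·area = 100
  edge (14, 0)→(2, 10): d=(-12,10) right/bottom  bias=-1
  edge (2, 10)→(4, 0): d=(2,-10) top-left  bias=+0
  edge (4, 0)→(14, 0): d=(10,0) top-left  bias=+0
    (2,0)@(5, 1): e=[78,12,10] → X
    (3,0)@(7, 1): e=[58,32,10] → X
    (4,0)@(9, 1): e=[38,52,10] → X
    (5,0)@(11, 1): e=[18,72,10] → X
    (6,0)@(13, 1): e=[-2,92,10] → .
    (2,1)@(5, 3): e=[54,16,30] → X
    (5,1)@(11, 3): e=[-6,76,30] → .
    (1,2)@(3, 5): e=[50,0,50] → X  [on edge]
    (4,2)@(9, 5): e=[-10,60,50] → .
    (1,3)@(3, 7): e=[26,4,70] → X
    (3,3)@(7, 7): e=[-14,44,70] → .
    (1,4)@(3, 9): e=[2,8,90] → X
  covered (13 px):
    . . X X X X . . . . .
    . . X X X . . . . . .
    . X X X . . . . . . .
    . X X . . . . . . . .
    . X . . . . . . . . .
    . . . . . . . . . . .

Result: 29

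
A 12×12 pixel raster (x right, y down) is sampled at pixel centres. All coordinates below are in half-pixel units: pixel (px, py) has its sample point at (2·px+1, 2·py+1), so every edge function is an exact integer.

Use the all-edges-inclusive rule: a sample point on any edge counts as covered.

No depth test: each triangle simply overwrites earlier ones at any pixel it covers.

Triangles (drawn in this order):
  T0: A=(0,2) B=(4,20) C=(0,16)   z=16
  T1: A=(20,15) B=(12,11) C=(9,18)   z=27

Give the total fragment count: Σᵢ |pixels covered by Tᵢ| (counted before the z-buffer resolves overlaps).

T0:
  2·area = 56
  edge (0, 2)→(4, 20): d=(4,18) inclusive
  edge (4, 20)→(0, 16): d=(-4,-4) inclusive
  edge (0, 16)→(0, 2): d=(0,-14) inclusive
    (0,3)@(1, 7): e=[2,40,14] → X
    (1,3)@(3, 7): e=[-34,48,42] → .
    (0,4)@(1, 9): e=[10,32,14] → X
    (1,4)@(3, 9): e=[-26,40,42] → .
    (0,5)@(1, 11): e=[18,24,14] → X
    (1,5)@(3, 11): e=[-18,32,42] → .
    (0,6)@(1, 13): e=[26,16,14] → X
    (1,6)@(3, 13): e=[-10,24,42] → .
    (0,7)@(1, 15): e=[34,8,14] → X
    (1,7)@(3, 15): e=[-2,16,42] → .
    (0,8)@(1, 17): e=[42,0,14] → X  [on edge]
    (1,8)@(3, 17): e=[6,8,42] → X
    (1,9)@(3, 19): e=[14,0,42] → X  [on edge]
    (2,10)@(5, 21): e=[-14,0,70] → .  [on edge]
    (3,11)@(7, 23): e=[-42,0,98] → .  [on edge]
  covered (8 px):
    . . . . . . . . . . . .
    . . . . . . . . . . . .
    . . . . . . . . . . . .
    X . . . . . . . . . . .
    X . . . . . . . . . . .
    X . . . . . . . . . . .
    X . . . . . . . . . . .
    X . . . . . . . . . . .
    X X . . . . . . . . . .
    . X . . . . . . . . . .
    . . . . . . . . . . . .
    . . . . . . . . . . . .
T1:
  2·area = 68  (B↔C swapped to make it positive)
  edge (20, 15)→(9, 18): d=(-11,3) inclusive
  edge (9, 18)→(12, 11): d=(3,-7) inclusive
  edge (12, 11)→(20, 15): d=(8,4) inclusive
    (6,6)@(13, 13): e=[43,13,12] → X
    (7,6)@(15, 13): e=[37,27,4] → X
    (8,6)@(17, 13): e=[31,41,-4] → .
    (5,7)@(11, 15): e=[27,5,36] → X
    (8,7)@(17, 15): e=[9,47,12] → X
    (9,7)@(19, 15): e=[3,61,4] → X
    (10,7)@(21, 15): e=[-3,75,-4] → .
    (5,8)@(11, 17): e=[5,11,52] → X
    (6,8)@(13, 17): e=[-1,25,44] → .
    (7,8)@(15, 17): e=[-7,39,36] → .
    (8,8)@(17, 17): e=[-13,53,28] → .
    (9,8)@(19, 17): e=[-19,67,20] → .
  covered (8 px):
    . . . . . . . . . . . .
    . . . . . . . . . . . .
    . . . . . . . . . . . .
    . . . . . . . . . . . .
    . . . . . . . . . . . .
    . . . . . . . . . . . .
    . . . . . . X X . . . .
    . . . . . X X X X X . .
    . . . . . X . . . . . .
    . . . . . . . . . . . .
    . . . . . . . . . . . .
    . . . . . . . . . . . .

Result: 16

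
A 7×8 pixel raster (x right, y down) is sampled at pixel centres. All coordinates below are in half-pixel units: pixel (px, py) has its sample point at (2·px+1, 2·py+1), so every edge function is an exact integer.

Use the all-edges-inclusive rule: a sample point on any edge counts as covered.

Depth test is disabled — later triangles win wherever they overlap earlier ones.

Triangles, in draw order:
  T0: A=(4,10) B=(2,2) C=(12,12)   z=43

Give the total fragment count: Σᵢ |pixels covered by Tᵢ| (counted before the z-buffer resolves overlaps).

T0:
  2·area = 60
  edge (4, 10)→(2, 2): d=(-2,-8) inclusive
  edge (2, 2)→(12, 12): d=(10,10) inclusive
  edge (12, 12)→(4, 10): d=(-8,-2) inclusive
    (0,0)@(1, 1): e=[-6,0,66] → ·  [on edge]
    (1,1)@(3, 3): e=[6,0,54] → #  [on edge]
    (2,1)@(5, 3): e=[22,-20,58] → ·
    (1,2)@(3, 5): e=[2,20,38] → #
    (2,2)@(5, 5): e=[18,0,42] → #  [on edge]
    (3,2)@(7, 5): e=[34,-20,46] → ·
    (1,3)@(3, 7): e=[-2,40,22] → ·
    (2,3)@(5, 7): e=[14,20,26] → #
    (3,3)@(7, 7): e=[30,0,30] → #  [on edge]
    (4,3)@(9, 7): e=[46,-20,34] → ·
    (2,4)@(5, 9): e=[10,40,10] → #
    (4,4)@(9, 9): e=[42,0,18] → #  [on edge]
    (5,5)@(11, 11): e=[54,0,6] → #  [on edge]
    (6,6)@(13, 13): e=[66,0,-6] → ·  [on edge]
  covered (10 px):
    · · · · · · ·
    · # · · · · ·
    · # # · · · ·
    · · # # · · ·
    · · # # # · ·
    · · · · # # ·
    · · · · · · ·
    · · · · · · ·

Result: 10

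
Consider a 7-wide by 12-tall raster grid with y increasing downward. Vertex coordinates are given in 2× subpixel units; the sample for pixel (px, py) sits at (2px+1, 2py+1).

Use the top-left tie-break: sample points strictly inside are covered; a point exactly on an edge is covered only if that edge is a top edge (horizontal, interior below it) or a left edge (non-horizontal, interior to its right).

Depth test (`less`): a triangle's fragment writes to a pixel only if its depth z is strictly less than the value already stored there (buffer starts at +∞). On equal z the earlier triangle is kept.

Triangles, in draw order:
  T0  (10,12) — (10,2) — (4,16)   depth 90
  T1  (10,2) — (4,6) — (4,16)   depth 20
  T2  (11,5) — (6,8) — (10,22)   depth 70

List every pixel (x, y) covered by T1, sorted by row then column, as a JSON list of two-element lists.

T0:
  2·area = 60  (B↔C swapped to make it positive)
  edge (10, 12)→(4, 16): d=(-6,4) right/bottom  bias=-1
  edge (4, 16)→(10, 2): d=(6,-14) top-left  bias=+0
  edge (10, 2)→(10, 12): d=(0,10) right/bottom  bias=-1
    (4,2)@(9, 5): e=[46,4,10] → X
    (5,2)@(11, 5): e=[38,32,-10] → .
    (4,3)@(9, 7): e=[34,16,10] → X
    (5,3)@(11, 7): e=[26,44,-10] → .
    (3,4)@(7, 9): e=[30,0,30] → X  [on edge]
    (5,4)@(11, 9): e=[14,56,-10] → .
    (3,5)@(7, 11): e=[18,12,30] → X
    (5,5)@(11, 11): e=[2,68,-10] → .
    (3,6)@(7, 13): e=[6,24,30] → X
    (4,6)@(9, 13): e=[-2,52,10] → .
    (2,7)@(5, 15): e=[2,8,50] → X
    (3,7)@(7, 15): e=[-6,36,30] → .
    (0,11)@(1, 23): e=[-30,0,90] → .  [on edge]
  covered (8 px):
    . . . . . . .
    . . . . . . .
    . . . . X . .
    . . . . X . .
    . . . X X . .
    . . . X X . .
    . . . X . . .
    . . X . . . .
    . . . . . . .
    . . . . . . .
    . . . . . . .
    . . . . . . .
T1:
  2·area = 60  (B↔C swapped to make it positive)
  edge (10, 2)→(4, 16): d=(-6,14) right/bottom  bias=-1
  edge (4, 16)→(4, 6): d=(0,-10) top-left  bias=+0
  edge (4, 6)→(10, 2): d=(6,-4) top-left  bias=+0
    (4,1)@(9, 3): e=[8,50,2] → X
    (5,1)@(11, 3): e=[-20,70,10] → .
    (3,2)@(7, 5): e=[24,30,6] → X
    (4,2)@(9, 5): e=[-4,50,14] → .
    (2,3)@(5, 7): e=[40,10,10] → X
    (4,3)@(9, 7): e=[-16,50,26] → .
    (2,4)@(5, 9): e=[28,10,22] → X
    (3,4)@(7, 9): e=[0,30,30] → .  [on edge]
    (2,5)@(5, 11): e=[16,10,34] → X
    (3,5)@(7, 11): e=[-12,30,42] → .
    (2,6)@(5, 13): e=[4,10,46] → X
    (3,6)@(7, 13): e=[-24,30,54] → .
    (0,11)@(1, 23): e=[0,-30,90] → .  [on edge]
  covered (7 px):
    . . . . . . .
    . . . . X . .
    . . . X . . .
    . . X X . . .
    . . X . . . .
    . . X . . . .
    . . X . . . .
    . . . . . . .
    . . . . . . .
    . . . . . . .
    . . . . . . .
    . . . . . . .
T2:
  2·area = 82  (B↔C swapped to make it positive)
  edge (11, 5)→(10, 22): d=(-1,17) right/bottom  bias=-1
  edge (10, 22)→(6, 8): d=(-4,-14) top-left  bias=+0
  edge (6, 8)→(11, 5): d=(5,-3) top-left  bias=+0
    (5,2)@(11, 5): e=[0,82,0] → .  [on edge]
    (4,3)@(9, 7): e=[32,46,4] → X
    (5,3)@(11, 7): e=[-2,74,10] → .
    (3,4)@(7, 9): e=[64,10,8] → X
    (5,4)@(11, 9): e=[-4,66,20] → .
    (0,5)@(1, 11): e=[164,-82,0] → .  [on edge]
    (3,5)@(7, 11): e=[62,2,18] → X
    (5,5)@(11, 11): e=[-6,58,30] → .
    (3,6)@(7, 13): e=[60,-6,28] → .
    (4,6)@(9, 13): e=[26,22,34] → X
    (5,6)@(11, 13): e=[-8,50,40] → .
    (4,7)@(9, 15): e=[24,14,44] → X
  covered (8 px):
    . . . . . . .
    . . . . . . .
    . . . . . . .
    . . . . X . .
    . . . X X . .
    . . . X X . .
    . . . . X . .
    . . . . X . .
    . . . . X . .
    . . . . . . .
    . . . . . . .
    . . . . . . .

Final: [[4,1],[3,2],[2,3],[3,3],[2,4],[2,5],[2,6]]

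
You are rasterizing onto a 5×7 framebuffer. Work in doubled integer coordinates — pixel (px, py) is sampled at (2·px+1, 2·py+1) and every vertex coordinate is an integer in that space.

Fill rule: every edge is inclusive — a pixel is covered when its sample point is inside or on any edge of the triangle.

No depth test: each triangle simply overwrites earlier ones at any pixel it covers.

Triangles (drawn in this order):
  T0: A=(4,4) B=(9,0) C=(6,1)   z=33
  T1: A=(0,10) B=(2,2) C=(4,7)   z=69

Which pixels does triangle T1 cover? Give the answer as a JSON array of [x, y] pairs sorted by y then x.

T0:
  2·area = 7  (B↔C swapped to make it positive)
  edge (4, 4)→(6, 1): d=(2,-3) inclusive
  edge (6, 1)→(9, 0): d=(3,-1) inclusive
  edge (9, 0)→(4, 4): d=(-5,4) inclusive
    (3,0)@(7, 1): e=[3,1,3] → #
    (4,0)@(9, 1): e=[9,3,-5] → ·
    (2,1)@(5, 3): e=[1,5,1] → #
    (3,1)@(7, 3): e=[7,7,-7] → ·
    (2,2)@(5, 5): e=[5,11,-9] → ·
  covered (2 px):
    · · · # ·
    · · # · ·
    · · · · ·
    · · · · ·
    · · · · ·
    · · · · ·
    · · · · ·
T1:
  2·area = 26
  edge (0, 10)→(2, 2): d=(2,-8) inclusive
  edge (2, 2)→(4, 7): d=(2,5) inclusive
  edge (4, 7)→(0, 10): d=(-4,3) inclusive
    (1,2)@(3, 5): e=[14,1,11] → #
    (2,2)@(5, 5): e=[30,-9,5] → ·
    (0,3)@(1, 7): e=[2,15,9] → #
    (2,3)@(5, 7): e=[34,-5,-3] → ·
    (0,4)@(1, 9): e=[6,19,1] → #
    (1,4)@(3, 9): e=[22,9,-5] → ·
    (0,5)@(1, 11): e=[10,23,-7] → ·
  covered (4 px):
    · · · · ·
    · · · · ·
    · # · · ·
    # # · · ·
    # · · · ·
    · · · · ·
    · · · · ·

Final: [[1,2],[0,3],[1,3],[0,4]]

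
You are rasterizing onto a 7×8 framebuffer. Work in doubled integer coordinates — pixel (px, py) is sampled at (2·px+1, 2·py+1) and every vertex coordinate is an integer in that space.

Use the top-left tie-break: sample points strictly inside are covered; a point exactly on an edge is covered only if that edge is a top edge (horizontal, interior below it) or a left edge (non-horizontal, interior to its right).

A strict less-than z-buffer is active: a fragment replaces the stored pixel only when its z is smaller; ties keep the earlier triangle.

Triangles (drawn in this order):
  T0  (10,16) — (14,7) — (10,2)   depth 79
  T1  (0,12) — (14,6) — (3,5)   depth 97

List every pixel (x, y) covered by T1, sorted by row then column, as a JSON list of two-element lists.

T0:
  2·area = 56  (B↔C swapped to make it positive)
  edge (10, 16)→(10, 2): d=(0,-14) top-left  bias=+0
  edge (10, 2)→(14, 7): d=(4,5) right/bottom  bias=-1
  edge (14, 7)→(10, 16): d=(-4,9) right/bottom  bias=-1
    (5,2)@(11, 5): e=[14,7,35] → █
    (6,2)@(13, 5): e=[42,-3,17] → ·
    (5,3)@(11, 7): e=[14,15,27] → █
    (6,3)@(13, 7): e=[42,5,9] → █
    (5,4)@(11, 9): e=[14,23,19] → █
    (5,5)@(11, 11): e=[14,31,11] → █
    (6,5)@(13, 11): e=[42,21,-7] → ·
    (5,6)@(11, 13): e=[14,39,3] → █
    (6,6)@(13, 13): e=[42,29,-15] → ·
    (5,7)@(11, 15): e=[14,47,-5] → ·
  covered (7 px):
    · · · · · · ·
    · · · · · · ·
    · · · · · █ ·
    · · · · · █ █
    · · · · · █ █
    · · · · · █ ·
    · · · · · █ ·
    · · · · · · ·
T1:
  2·area = 80  (B↔C swapped to make it positive)
  edge (0, 12)→(3, 5): d=(3,-7) top-left  bias=+0
  edge (3, 5)→(14, 6): d=(11,1) right/bottom  bias=-1
  edge (14, 6)→(0, 12): d=(-14,6) right/bottom  bias=-1
    (1,2)@(3, 5): e=[0,0,80] → ·  [on edge]
    (1,3)@(3, 7): e=[6,22,52] → █
    (2,3)@(5, 7): e=[20,20,40] → █
    (3,3)@(7, 7): e=[34,18,28] → █
    (4,3)@(9, 7): e=[48,16,16] → █
    (5,3)@(11, 7): e=[62,14,4] → █
    (6,3)@(13, 7): e=[76,12,-8] → ·
    (1,4)@(3, 9): e=[12,44,24] → █
    (3,4)@(7, 9): e=[40,40,0] → ·  [on edge]
    (4,4)@(9, 9): e=[54,38,-12] → ·
    (5,4)@(11, 9): e=[68,36,-24] → ·
    (0,5)@(1, 11): e=[4,68,8] → █
  covered (8 px):
    · · · · · · ·
    · · · · · · ·
    · · · · · · ·
    · █ █ █ █ █ ·
    · █ █ · · · ·
    █ · · · · · ·
    · · · · · · ·
    · · · · · · ·

Final: [[1,3],[2,3],[3,3],[4,3],[5,3],[1,4],[2,4],[0,5]]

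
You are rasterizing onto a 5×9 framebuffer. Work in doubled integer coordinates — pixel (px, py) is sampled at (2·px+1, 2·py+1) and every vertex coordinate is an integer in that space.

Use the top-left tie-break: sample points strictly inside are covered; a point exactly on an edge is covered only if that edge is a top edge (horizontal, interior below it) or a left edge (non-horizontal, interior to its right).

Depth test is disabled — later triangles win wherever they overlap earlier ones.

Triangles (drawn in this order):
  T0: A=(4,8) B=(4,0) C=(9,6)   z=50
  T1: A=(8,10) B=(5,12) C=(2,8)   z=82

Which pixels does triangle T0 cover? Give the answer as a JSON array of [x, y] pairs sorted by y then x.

T0:
  2·area = 40
  edge (4, 8)→(4, 0): d=(0,-8) top-left  bias=+0
  edge (4, 0)→(9, 6): d=(5,6) right/bottom  bias=-1
  edge (9, 6)→(4, 8): d=(-5,2) right/bottom  bias=-1
    (2,1)@(5, 3): e=[8,9,23] → #
    (3,1)@(7, 3): e=[24,-3,19] → ·
    (2,2)@(5, 5): e=[8,19,13] → #
    (3,2)@(7, 5): e=[24,7,9] → #
    (4,2)@(9, 5): e=[40,-5,5] → ·
    (2,3)@(5, 7): e=[8,29,3] → #
    (3,3)@(7, 7): e=[24,17,-1] → ·
    (2,4)@(5, 9): e=[8,39,-7] → ·
  covered (4 px):
    · · · · ·
    · · # · ·
    · · # # ·
    · · # · ·
    · · · · ·
    · · · · ·
    · · · · ·
    · · · · ·
    · · · · ·
T1:
  2·area = 18
  edge (8, 10)→(5, 12): d=(-3,2) right/bottom  bias=-1
  edge (5, 12)→(2, 8): d=(-3,-4) top-left  bias=+0
  edge (2, 8)→(8, 10): d=(6,2) right/bottom  bias=-1
    (1,4)@(3, 9): e=[13,1,4] → #
    (2,4)@(5, 9): e=[9,9,0] → ·  [on edge]
    (1,5)@(3, 11): e=[7,-5,16] → ·
    (2,5)@(5, 11): e=[3,3,12] → #
    (3,5)@(7, 11): e=[-1,11,8] → ·
    (2,6)@(5, 13): e=[-3,-3,24] → ·
  covered (2 px):
    · · · · ·
    · · · · ·
    · · · · ·
    · · · · ·
    · # · · ·
    · · # · ·
    · · · · ·
    · · · · ·
    · · · · ·

Final: [[2,1],[2,2],[3,2],[2,3]]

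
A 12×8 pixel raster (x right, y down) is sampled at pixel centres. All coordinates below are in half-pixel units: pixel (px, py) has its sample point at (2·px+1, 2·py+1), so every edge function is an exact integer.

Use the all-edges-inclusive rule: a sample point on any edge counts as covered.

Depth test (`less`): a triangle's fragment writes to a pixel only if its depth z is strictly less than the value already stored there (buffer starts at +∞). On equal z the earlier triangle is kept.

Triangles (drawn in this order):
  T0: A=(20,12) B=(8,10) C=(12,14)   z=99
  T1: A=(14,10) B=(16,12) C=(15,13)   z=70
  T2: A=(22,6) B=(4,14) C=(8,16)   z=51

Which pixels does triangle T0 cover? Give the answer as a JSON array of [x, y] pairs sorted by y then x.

T0:
  2·area = 40  (B↔C swapped to make it positive)
  edge (20, 12)→(12, 14): d=(-8,2) inclusive
  edge (12, 14)→(8, 10): d=(-4,-4) inclusive
  edge (8, 10)→(20, 12): d=(12,2) inclusive
    (0,1)@(1, 3): e=[110,0,-70] → ·  [on edge]
    (1,2)@(3, 5): e=[90,0,-50] → ·  [on edge]
    (2,3)@(5, 7): e=[70,0,-30] → ·  [on edge]
    (3,4)@(7, 9): e=[50,0,-10] → ·  [on edge]
    (4,5)@(9, 11): e=[30,0,10] → #  [on edge]
    (5,5)@(11, 11): e=[26,8,6] → #
    (6,5)@(13, 11): e=[22,16,2] → #
    (7,5)@(15, 11): e=[18,24,-2] → ·
    (4,6)@(9, 13): e=[14,-8,34] → ·
    (5,6)@(11, 13): e=[10,0,30] → #  [on edge]
    (7,6)@(15, 13): e=[2,16,22] → #
    (8,6)@(17, 13): e=[-2,24,18] → ·
    (6,7)@(13, 15): e=[-10,0,50] → ·  [on edge]
  covered (6 px):
    · · · · · · · · · · · ·
    · · · · · · · · · · · ·
    · · · · · · · · · · · ·
    · · · · · · · · · · · ·
    · · · · · · · · · · · ·
    · · · · # # # · · · · ·
    · · · · · # # # · · · ·
    · · · · · · · · · · · ·
T1:
  2·area = 4
  edge (14, 10)→(16, 12): d=(2,2) inclusive
  edge (16, 12)→(15, 13): d=(-1,1) inclusive
  edge (15, 13)→(14, 10): d=(-1,-3) inclusive
    (2,0)@(5, 1): e=[0,22,-18] → ·  [on edge]
    (5,0)@(11, 1): e=[-12,16,0] → ·  [on edge]
    (3,1)@(7, 3): e=[0,18,-14] → ·  [on edge]
    (4,2)@(9, 5): e=[0,14,-10] → ·  [on edge]
    (11,2)@(23, 5): e=[-28,0,32] → ·  [on edge]
    (5,3)@(11, 7): e=[0,10,-6] → ·  [on edge]
    (6,3)@(13, 7): e=[-4,8,0] → ·  [on edge]
    (10,3)@(21, 7): e=[-20,0,24] → ·  [on edge]
    (6,4)@(13, 9): e=[0,6,-2] → ·  [on edge]
    (9,4)@(19, 9): e=[-12,0,16] → ·  [on edge]
    (7,5)@(15, 11): e=[0,2,2] → #  [on edge]
    (8,5)@(17, 11): e=[-4,0,8] → ·  [on edge]
    (7,6)@(15, 13): e=[4,0,0] → #  [on edge]
    (8,6)@(17, 13): e=[0,-2,6] → ·  [on edge]
    (6,7)@(13, 15): e=[12,0,-8] → ·  [on edge]
    (9,7)@(19, 15): e=[0,-6,10] → ·  [on edge]
  covered (2 px):
    · · · · · · · · · · · ·
    · · · · · · · · · · · ·
    · · · · · · · · · · · ·
    · · · · · · · · · · · ·
    · · · · · · · · · · · ·
    · · · · · · · # · · · ·
    · · · · · · · # · · · ·
    · · · · · · · · · · · ·
T2:
  2·area = 68  (B↔C swapped to make it positive)
  edge (22, 6)→(8, 16): d=(-14,10) inclusive
  edge (8, 16)→(4, 14): d=(-4,-2) inclusive
  edge (4, 14)→(22, 6): d=(18,-8) inclusive
    (8,4)@(17, 9): e=[8,46,14] → #
    (9,4)@(19, 9): e=[-12,50,30] → ·
    (5,5)@(11, 11): e=[40,26,2] → #
    (6,5)@(13, 11): e=[20,30,18] → #
    (7,5)@(15, 11): e=[0,34,34] → #  [on edge]
    (8,5)@(17, 11): e=[-20,38,50] → ·
    (3,6)@(7, 13): e=[52,10,6] → #
    (4,6)@(9, 13): e=[32,14,22] → #
    (6,6)@(13, 13): e=[-8,22,54] → ·
    (7,6)@(15, 13): e=[-28,26,70] → ·
    (3,7)@(7, 15): e=[24,2,42] → #
    (5,7)@(11, 15): e=[-16,10,74] → ·
  covered (9 px):
    · · · · · · · · · · · ·
    · · · · · · · · · · · ·
    · · · · · · · · · · · ·
    · · · · · · · · · · · ·
    · · · · · · · · # · · ·
    · · · · · # # # · · · ·
    · · · # # # · · · · · ·
    · · · # # · · · · · · ·

Result: [[4,5],[5,5],[6,5],[5,6],[6,6],[7,6]]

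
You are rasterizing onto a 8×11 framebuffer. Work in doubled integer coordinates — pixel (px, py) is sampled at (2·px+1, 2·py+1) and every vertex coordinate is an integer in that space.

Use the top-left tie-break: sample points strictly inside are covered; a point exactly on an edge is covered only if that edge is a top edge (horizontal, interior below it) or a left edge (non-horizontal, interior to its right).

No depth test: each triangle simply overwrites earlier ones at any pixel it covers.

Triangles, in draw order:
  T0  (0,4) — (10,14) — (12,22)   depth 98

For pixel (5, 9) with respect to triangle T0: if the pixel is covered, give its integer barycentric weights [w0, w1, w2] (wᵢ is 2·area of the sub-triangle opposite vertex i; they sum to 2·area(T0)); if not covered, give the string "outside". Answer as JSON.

T0:
  2·area = 60
  edge (0, 4)→(10, 14): d=(10,10) right/bottom  bias=-1
  edge (10, 14)→(12, 22): d=(2,8) right/bottom  bias=-1
  edge (12, 22)→(0, 4): d=(-12,-18) top-left  bias=+0
    (0,2)@(1, 5): e=[0,54,6] → ·  [on edge]
    (1,3)@(3, 7): e=[0,42,18] → ·  [on edge]
    (2,4)@(5, 9): e=[0,30,30] → ·  [on edge]
    (2,5)@(5, 11): e=[20,34,6] → █
    (3,5)@(7, 11): e=[0,18,42] → ·  [on edge]
    (2,6)@(5, 13): e=[40,38,-18] → ·
    (3,6)@(7, 13): e=[20,22,18] → █
    (4,6)@(9, 13): e=[0,6,54] → ·  [on edge]
    (3,7)@(7, 15): e=[40,26,-6] → ·
    (4,7)@(9, 15): e=[20,10,30] → █
    (5,7)@(11, 15): e=[0,-6,66] → ·  [on edge]
    (4,8)@(9, 17): e=[40,14,6] → █
    (6,8)@(13, 17): e=[0,-18,78] → ·  [on edge]
    (7,9)@(15, 19): e=[0,-30,90] → ·  [on edge]
  covered (5 px):
    · · · · · · · ·
    · · · · · · · ·
    · · · · · · · ·
    · · · · · · · ·
    · · · · · · · ·
    · · █ · · · · ·
    · · · █ · · · ·
    · · · · █ · · ·
    · · · · █ · · ·
    · · · · · █ · ·
    · · · · · · · ·

Result: [2,18,40]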